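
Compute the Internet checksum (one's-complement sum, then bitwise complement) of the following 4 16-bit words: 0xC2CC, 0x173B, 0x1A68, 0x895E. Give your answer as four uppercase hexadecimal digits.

8231

One's-complement addition (fold any carry out of bit 15 back into bit 0):
  0xC2CC + 0x173B = 0x0DA07
  0xDA07 + 0x1A68 = 0x0F46F
  0xF46F + 0x895E = 0x17DCD → wrap carry → 0x7DCE
One's-complement sum = 0x7DCE.
Checksum = ~0x7DCE & 0xFFFF = 0x8231.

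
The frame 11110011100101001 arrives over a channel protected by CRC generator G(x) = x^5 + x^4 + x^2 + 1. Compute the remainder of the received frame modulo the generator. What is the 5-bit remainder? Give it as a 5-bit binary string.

Modulo-2 division of 11110011100101001 by 110101:
  pos 0: 111100 XOR 110101 = 001001
  pos 2: 100111 XOR 110101 = 010010
  pos 3: 100101 XOR 110101 = 010000
  pos 4: 100000 XOR 110101 = 010101
  pos 5: 101010 XOR 110101 = 011111
  pos 6: 111111 XOR 110101 = 001010
  pos 8: 101001 XOR 110101 = 011100
  pos 9: 111000 XOR 110101 = 001101
  pos 11: 110101 XOR 110101 = 000000
Remainder = 00000 (zero — the frame passes the CRC check).

00000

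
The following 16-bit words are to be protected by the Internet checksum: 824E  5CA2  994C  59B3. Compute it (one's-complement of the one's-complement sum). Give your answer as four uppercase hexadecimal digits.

2E0F

One's-complement addition (fold any carry out of bit 15 back into bit 0):
  0x824E + 0x5CA2 = 0x0DEF0
  0xDEF0 + 0x994C = 0x1783C → wrap carry → 0x783D
  0x783D + 0x59B3 = 0x0D1F0
One's-complement sum = 0xD1F0.
Checksum = ~0xD1F0 & 0xFFFF = 0x2E0F.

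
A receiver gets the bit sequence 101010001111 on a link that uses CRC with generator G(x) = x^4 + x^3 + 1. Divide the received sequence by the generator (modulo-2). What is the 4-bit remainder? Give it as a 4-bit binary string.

Modulo-2 division of 101010001111 by 11001:
  pos 0: 10101 XOR 11001 = 01100
  pos 1: 11000 XOR 11001 = 00001
  pos 5: 10011 XOR 11001 = 01010
  pos 6: 10101 XOR 11001 = 01100
  pos 7: 11001 XOR 11001 = 00000
Remainder = 0000 (zero — the frame passes the CRC check).

0000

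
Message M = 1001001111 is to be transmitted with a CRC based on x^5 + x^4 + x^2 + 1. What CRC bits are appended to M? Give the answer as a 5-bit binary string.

Append 5 zeros: 100100111100000. Divide by 110101 (XOR where the leading bit is 1):
  pos 0: 100100 XOR 110101 = 010001
  pos 1: 100011 XOR 110101 = 010110
  pos 2: 101101 XOR 110101 = 011000
  pos 3: 110001 XOR 110101 = 000100
  pos 6: 100100 XOR 110101 = 010001
  pos 7: 100010 XOR 110101 = 010111
  pos 8: 101110 XOR 110101 = 011011
  pos 9: 110110 XOR 110101 = 000011
Remainder (last 5 bits) = 00011. This is the CRC / FCS.

00011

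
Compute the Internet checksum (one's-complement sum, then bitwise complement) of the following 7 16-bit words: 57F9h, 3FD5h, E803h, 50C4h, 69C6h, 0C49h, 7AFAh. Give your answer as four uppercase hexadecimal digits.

3E5F

One's-complement addition (fold any carry out of bit 15 back into bit 0):
  0x57F9 + 0x3FD5 = 0x097CE
  0x97CE + 0xE803 = 0x17FD1 → wrap carry → 0x7FD2
  0x7FD2 + 0x50C4 = 0x0D096
  0xD096 + 0x69C6 = 0x13A5C → wrap carry → 0x3A5D
  0x3A5D + 0x0C49 = 0x046A6
  0x46A6 + 0x7AFA = 0x0C1A0
One's-complement sum = 0xC1A0.
Checksum = ~0xC1A0 & 0xFFFF = 0x3E5F.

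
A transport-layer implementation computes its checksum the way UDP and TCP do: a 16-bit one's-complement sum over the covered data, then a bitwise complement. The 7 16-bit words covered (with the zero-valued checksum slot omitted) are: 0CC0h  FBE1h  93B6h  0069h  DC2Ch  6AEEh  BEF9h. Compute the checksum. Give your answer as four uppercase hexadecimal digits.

One's-complement addition (fold any carry out of bit 15 back into bit 0):
  0x0CC0 + 0xFBE1 = 0x108A1 → wrap carry → 0x08A2
  0x08A2 + 0x93B6 = 0x09C58
  0x9C58 + 0x0069 = 0x09CC1
  0x9CC1 + 0xDC2C = 0x178ED → wrap carry → 0x78EE
  0x78EE + 0x6AEE = 0x0E3DC
  0xE3DC + 0xBEF9 = 0x1A2D5 → wrap carry → 0xA2D6
One's-complement sum = 0xA2D6.
Checksum = ~0xA2D6 & 0xFFFF = 0x5D29.

5D29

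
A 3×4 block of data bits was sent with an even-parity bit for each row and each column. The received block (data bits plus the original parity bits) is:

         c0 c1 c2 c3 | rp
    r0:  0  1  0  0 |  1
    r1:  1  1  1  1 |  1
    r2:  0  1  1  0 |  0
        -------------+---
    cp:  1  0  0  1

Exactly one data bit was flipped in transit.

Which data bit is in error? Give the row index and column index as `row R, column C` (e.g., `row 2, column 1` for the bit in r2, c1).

row 1, column 1

Recompute each row's even parity and compare to rp:
  r0: data parity 1, sent rp 1 → ok
  r1: data parity 0, sent rp 1 → mismatch
  r2: data parity 0, sent rp 0 → ok
Recompute each column's even parity and compare to cp:
  c0: data parity 1, sent cp 1 → ok
  c1: data parity 1, sent cp 0 → mismatch
  c2: data parity 0, sent cp 0 → ok
  c3: data parity 1, sent cp 1 → ok
Exactly one row (r1) and one column (c1) fail → the flipped bit is at their intersection.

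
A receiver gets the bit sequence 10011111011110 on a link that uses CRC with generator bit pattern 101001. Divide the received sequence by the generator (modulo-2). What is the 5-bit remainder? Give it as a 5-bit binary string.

Modulo-2 division of 10011111011110 by 101001:
  pos 0: 100111 XOR 101001 = 001110
  pos 2: 111011 XOR 101001 = 010010
  pos 3: 100100 XOR 101001 = 001101
  pos 5: 110111 XOR 101001 = 011110
  pos 6: 111101 XOR 101001 = 010100
  pos 7: 101001 XOR 101001 = 000000
Remainder = 00000 (zero — the frame passes the CRC check).

00000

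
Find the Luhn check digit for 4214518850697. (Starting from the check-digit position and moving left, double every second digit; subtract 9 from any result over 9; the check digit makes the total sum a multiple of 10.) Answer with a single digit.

9

Partial digits right→left: 7 9 6 0 5 8 8 1 5 4 1 2 4
Double every second digit counting from the check-digit position (so the 1st, 3rd, 5th, ... of the partial from the right).
  doubled (with −9 where >9): 5 3 1 7 1 2 8 → sum 27
  kept as-is: 9 0 8 1 4 2 → sum 24
Total = 27 + 24 = 51.
Check digit = (10 − (51 mod 10)) mod 10 = 9.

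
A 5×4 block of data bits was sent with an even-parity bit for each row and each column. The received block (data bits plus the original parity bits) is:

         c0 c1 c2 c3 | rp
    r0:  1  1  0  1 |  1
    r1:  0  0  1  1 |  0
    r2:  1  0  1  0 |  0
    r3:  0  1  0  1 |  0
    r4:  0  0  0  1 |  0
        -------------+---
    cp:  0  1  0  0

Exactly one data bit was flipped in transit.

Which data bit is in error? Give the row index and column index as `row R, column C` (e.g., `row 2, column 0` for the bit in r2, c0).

row 4, column 1

Recompute each row's even parity and compare to rp:
  r0: data parity 1, sent rp 1 → ok
  r1: data parity 0, sent rp 0 → ok
  r2: data parity 0, sent rp 0 → ok
  r3: data parity 0, sent rp 0 → ok
  r4: data parity 1, sent rp 0 → mismatch
Recompute each column's even parity and compare to cp:
  c0: data parity 0, sent cp 0 → ok
  c1: data parity 0, sent cp 1 → mismatch
  c2: data parity 0, sent cp 0 → ok
  c3: data parity 0, sent cp 0 → ok
Exactly one row (r4) and one column (c1) fail → the flipped bit is at their intersection.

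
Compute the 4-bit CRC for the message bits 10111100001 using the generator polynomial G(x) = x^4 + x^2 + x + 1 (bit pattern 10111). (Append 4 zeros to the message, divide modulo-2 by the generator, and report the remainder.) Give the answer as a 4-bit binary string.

Append 4 zeros: 101111000010000. Divide by 10111 (XOR where the leading bit is 1):
  pos 0: 10111 XOR 10111 = 00000
  pos 5: 10000 XOR 10111 = 00111
  pos 7: 11110 XOR 10111 = 01001
  pos 8: 10010 XOR 10111 = 00101
  pos 10: 10100 XOR 10111 = 00011
Remainder (last 4 bits) = 0011. This is the CRC / FCS.

0011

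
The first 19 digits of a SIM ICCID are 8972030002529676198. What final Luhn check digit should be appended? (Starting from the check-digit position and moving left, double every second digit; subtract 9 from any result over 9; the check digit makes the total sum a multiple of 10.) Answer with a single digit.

Partial digits right→left: 8 9 1 6 7 6 9 2 5 2 0 0 0 3 0 2 7 9 8
Double every second digit counting from the check-digit position (so the 1st, 3rd, 5th, ... of the partial from the right).
  doubled (with −9 where >9): 7 2 5 9 1 0 0 0 5 7 → sum 36
  kept as-is: 9 6 6 2 2 0 3 2 9 → sum 39
Total = 36 + 39 = 75.
Check digit = (10 − (75 mod 10)) mod 10 = 5.

5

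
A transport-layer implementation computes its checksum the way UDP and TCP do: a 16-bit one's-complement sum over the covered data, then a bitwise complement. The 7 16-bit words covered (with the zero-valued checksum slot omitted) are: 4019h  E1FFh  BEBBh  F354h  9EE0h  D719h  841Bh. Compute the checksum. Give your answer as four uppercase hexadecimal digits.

One's-complement addition (fold any carry out of bit 15 back into bit 0):
  0x4019 + 0xE1FF = 0x12218 → wrap carry → 0x2219
  0x2219 + 0xBEBB = 0x0E0D4
  0xE0D4 + 0xF354 = 0x1D428 → wrap carry → 0xD429
  0xD429 + 0x9EE0 = 0x17309 → wrap carry → 0x730A
  0x730A + 0xD719 = 0x14A23 → wrap carry → 0x4A24
  0x4A24 + 0x841B = 0x0CE3F
One's-complement sum = 0xCE3F.
Checksum = ~0xCE3F & 0xFFFF = 0x31C0.

31C0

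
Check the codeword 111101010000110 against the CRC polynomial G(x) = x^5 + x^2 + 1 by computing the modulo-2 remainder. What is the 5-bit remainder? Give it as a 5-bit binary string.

Modulo-2 division of 111101010000110 by 100101:
  pos 0: 111101 XOR 100101 = 011000
  pos 1: 110000 XOR 100101 = 010101
  pos 2: 101011 XOR 100101 = 001110
  pos 4: 111000 XOR 100101 = 011101
  pos 5: 111010 XOR 100101 = 011111
  pos 6: 111110 XOR 100101 = 011011
  pos 7: 110111 XOR 100101 = 010010
  pos 8: 100101 XOR 100101 = 000000
Remainder = 00000 (zero — the frame passes the CRC check).

00000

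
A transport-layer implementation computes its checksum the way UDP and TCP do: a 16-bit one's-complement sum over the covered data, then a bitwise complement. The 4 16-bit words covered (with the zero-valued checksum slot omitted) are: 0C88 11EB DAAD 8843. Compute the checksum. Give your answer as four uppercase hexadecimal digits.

One's-complement addition (fold any carry out of bit 15 back into bit 0):
  0x0C88 + 0x11EB = 0x01E73
  0x1E73 + 0xDAAD = 0x0F920
  0xF920 + 0x8843 = 0x18163 → wrap carry → 0x8164
One's-complement sum = 0x8164.
Checksum = ~0x8164 & 0xFFFF = 0x7E9B.

7E9B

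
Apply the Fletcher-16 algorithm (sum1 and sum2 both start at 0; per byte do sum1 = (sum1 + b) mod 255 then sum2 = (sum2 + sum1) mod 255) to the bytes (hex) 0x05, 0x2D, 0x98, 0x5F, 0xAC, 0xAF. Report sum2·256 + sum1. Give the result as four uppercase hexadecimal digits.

8986

Running sums (mod 255):
  after byte 0 (0x05): sum1=5, sum2=5
  after byte 1 (0x2D): sum1=50, sum2=55
  after byte 2 (0x98): sum1=202, sum2=2
  after byte 3 (0x5F): sum1=42, sum2=44
  after byte 4 (0xAC): sum1=214, sum2=3
  after byte 5 (0xAF): sum1=134, sum2=137
Checksum = sum2·256 + sum1 = 137·256 + 134 = 35206 = 0x8986.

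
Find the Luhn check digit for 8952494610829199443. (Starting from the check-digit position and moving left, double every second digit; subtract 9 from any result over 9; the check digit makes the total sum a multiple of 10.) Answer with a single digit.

3

Partial digits right→left: 3 4 4 9 9 1 9 2 8 0 1 6 4 9 4 2 5 9 8
Double every second digit counting from the check-digit position (so the 1st, 3rd, 5th, ... of the partial from the right).
  doubled (with −9 where >9): 6 8 9 9 7 2 8 8 1 7 → sum 65
  kept as-is: 4 9 1 2 0 6 9 2 9 → sum 42
Total = 65 + 42 = 107.
Check digit = (10 − (107 mod 10)) mod 10 = 3.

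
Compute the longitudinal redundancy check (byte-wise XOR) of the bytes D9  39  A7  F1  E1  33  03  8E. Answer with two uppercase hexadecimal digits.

XOR the bytes together:
  start with 0xD9
  0xD9 ⊕ 0x39 = 0xE0
  0xE0 ⊕ 0xA7 = 0x47
  0x47 ⊕ 0xF1 = 0xB6
  0xB6 ⊕ 0xE1 = 0x57
  0x57 ⊕ 0x33 = 0x64
  0x64 ⊕ 0x03 = 0x67
  0x67 ⊕ 0x8E = 0xE9

E9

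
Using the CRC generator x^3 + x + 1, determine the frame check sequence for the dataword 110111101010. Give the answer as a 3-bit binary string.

Append 3 zeros: 110111101010000. Divide by 1011 (XOR where the leading bit is 1):
  pos 0: 1101 XOR 1011 = 0110
  pos 1: 1101 XOR 1011 = 0110
  pos 2: 1101 XOR 1011 = 0110
  pos 3: 1101 XOR 1011 = 0110
  pos 4: 1100 XOR 1011 = 0111
  pos 5: 1111 XOR 1011 = 0100
  pos 6: 1000 XOR 1011 = 0011
  pos 8: 1110 XOR 1011 = 0101
  pos 9: 1010 XOR 1011 = 0001
Remainder (last 3 bits) = 100. This is the CRC / FCS.

100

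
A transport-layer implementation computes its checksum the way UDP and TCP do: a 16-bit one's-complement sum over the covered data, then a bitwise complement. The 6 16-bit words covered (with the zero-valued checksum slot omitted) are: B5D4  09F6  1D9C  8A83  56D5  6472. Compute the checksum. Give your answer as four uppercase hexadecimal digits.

One's-complement addition (fold any carry out of bit 15 back into bit 0):
  0xB5D4 + 0x09F6 = 0x0BFCA
  0xBFCA + 0x1D9C = 0x0DD66
  0xDD66 + 0x8A83 = 0x167E9 → wrap carry → 0x67EA
  0x67EA + 0x56D5 = 0x0BEBF
  0xBEBF + 0x6472 = 0x12331 → wrap carry → 0x2332
One's-complement sum = 0x2332.
Checksum = ~0x2332 & 0xFFFF = 0xDCCD.

DCCD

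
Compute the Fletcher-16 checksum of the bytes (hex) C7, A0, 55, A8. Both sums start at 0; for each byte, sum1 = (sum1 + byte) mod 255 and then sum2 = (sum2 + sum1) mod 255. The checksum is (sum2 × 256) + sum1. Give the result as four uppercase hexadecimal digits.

5466

Running sums (mod 255):
  after byte 0 (C7): sum1=199, sum2=199
  after byte 1 (A0): sum1=104, sum2=48
  after byte 2 (55): sum1=189, sum2=237
  after byte 3 (A8): sum1=102, sum2=84
Checksum = sum2·256 + sum1 = 84·256 + 102 = 21606 = 0x5466.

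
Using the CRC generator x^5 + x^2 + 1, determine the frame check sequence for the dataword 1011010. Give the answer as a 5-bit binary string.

11010

Append 5 zeros: 101101000000. Divide by 100101 (XOR where the leading bit is 1):
  pos 0: 101101 XOR 100101 = 001000
  pos 2: 100000 XOR 100101 = 000101
  pos 5: 101000 XOR 100101 = 001101
Remainder (last 5 bits) = 11010. This is the CRC / FCS.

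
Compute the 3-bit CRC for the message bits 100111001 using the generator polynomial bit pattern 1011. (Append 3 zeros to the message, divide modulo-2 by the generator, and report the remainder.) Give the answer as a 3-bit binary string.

Append 3 zeros: 100111001000. Divide by 1011 (XOR where the leading bit is 1):
  pos 0: 1001 XOR 1011 = 0010
  pos 2: 1011 XOR 1011 = 0000
  pos 8: 1000 XOR 1011 = 0011
Remainder (last 3 bits) = 011. This is the CRC / FCS.

011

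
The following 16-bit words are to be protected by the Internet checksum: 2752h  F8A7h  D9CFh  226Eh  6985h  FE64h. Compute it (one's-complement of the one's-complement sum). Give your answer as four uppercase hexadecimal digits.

7BDD

One's-complement addition (fold any carry out of bit 15 back into bit 0):
  0x2752 + 0xF8A7 = 0x11FF9 → wrap carry → 0x1FFA
  0x1FFA + 0xD9CF = 0x0F9C9
  0xF9C9 + 0x226E = 0x11C37 → wrap carry → 0x1C38
  0x1C38 + 0x6985 = 0x085BD
  0x85BD + 0xFE64 = 0x18421 → wrap carry → 0x8422
One's-complement sum = 0x8422.
Checksum = ~0x8422 & 0xFFFF = 0x7BDD.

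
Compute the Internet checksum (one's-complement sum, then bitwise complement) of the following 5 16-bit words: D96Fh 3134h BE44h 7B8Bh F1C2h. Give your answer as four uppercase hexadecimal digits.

C9C8

One's-complement addition (fold any carry out of bit 15 back into bit 0):
  0xD96F + 0x3134 = 0x10AA3 → wrap carry → 0x0AA4
  0x0AA4 + 0xBE44 = 0x0C8E8
  0xC8E8 + 0x7B8B = 0x14473 → wrap carry → 0x4474
  0x4474 + 0xF1C2 = 0x13636 → wrap carry → 0x3637
One's-complement sum = 0x3637.
Checksum = ~0x3637 & 0xFFFF = 0xC9C8.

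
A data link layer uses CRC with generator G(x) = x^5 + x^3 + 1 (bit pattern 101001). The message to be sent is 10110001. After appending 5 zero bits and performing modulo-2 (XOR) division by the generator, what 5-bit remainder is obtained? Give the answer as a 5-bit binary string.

Append 5 zeros: 1011000100000. Divide by 101001 (XOR where the leading bit is 1):
  pos 0: 101100 XOR 101001 = 000101
  pos 3: 101010 XOR 101001 = 000011
  pos 7: 110000 XOR 101001 = 011001
Remainder (last 5 bits) = 11001. This is the CRC / FCS.

11001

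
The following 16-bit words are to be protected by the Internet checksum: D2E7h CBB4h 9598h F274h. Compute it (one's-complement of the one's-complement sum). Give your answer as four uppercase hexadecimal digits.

D955

One's-complement addition (fold any carry out of bit 15 back into bit 0):
  0xD2E7 + 0xCBB4 = 0x19E9B → wrap carry → 0x9E9C
  0x9E9C + 0x9598 = 0x13434 → wrap carry → 0x3435
  0x3435 + 0xF274 = 0x126A9 → wrap carry → 0x26AA
One's-complement sum = 0x26AA.
Checksum = ~0x26AA & 0xFFFF = 0xD955.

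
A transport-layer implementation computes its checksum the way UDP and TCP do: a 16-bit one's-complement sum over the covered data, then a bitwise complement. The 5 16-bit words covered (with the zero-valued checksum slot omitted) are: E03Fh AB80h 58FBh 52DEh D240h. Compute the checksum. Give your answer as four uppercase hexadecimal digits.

F624

One's-complement addition (fold any carry out of bit 15 back into bit 0):
  0xE03F + 0xAB80 = 0x18BBF → wrap carry → 0x8BC0
  0x8BC0 + 0x58FB = 0x0E4BB
  0xE4BB + 0x52DE = 0x13799 → wrap carry → 0x379A
  0x379A + 0xD240 = 0x109DA → wrap carry → 0x09DB
One's-complement sum = 0x09DB.
Checksum = ~0x09DB & 0xFFFF = 0xF624.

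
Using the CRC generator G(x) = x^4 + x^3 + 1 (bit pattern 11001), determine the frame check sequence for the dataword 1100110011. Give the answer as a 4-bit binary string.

1100

Append 4 zeros: 11001100110000. Divide by 11001 (XOR where the leading bit is 1):
  pos 0: 11001 XOR 11001 = 00000
  pos 5: 10011 XOR 11001 = 01010
  pos 6: 10100 XOR 11001 = 01101
  pos 7: 11010 XOR 11001 = 00011
Remainder (last 4 bits) = 1100. This is the CRC / FCS.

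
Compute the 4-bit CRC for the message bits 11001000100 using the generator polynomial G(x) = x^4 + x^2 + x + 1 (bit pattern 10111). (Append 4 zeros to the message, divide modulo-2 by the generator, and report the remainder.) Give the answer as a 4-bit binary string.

1001

Append 4 zeros: 110010001000000. Divide by 10111 (XOR where the leading bit is 1):
  pos 0: 11001 XOR 10111 = 01110
  pos 1: 11100 XOR 10111 = 01011
  pos 2: 10110 XOR 10111 = 00001
  pos 6: 10100 XOR 10111 = 00011
  pos 9: 11000 XOR 10111 = 01111
  pos 10: 11110 XOR 10111 = 01001
Remainder (last 4 bits) = 1001. This is the CRC / FCS.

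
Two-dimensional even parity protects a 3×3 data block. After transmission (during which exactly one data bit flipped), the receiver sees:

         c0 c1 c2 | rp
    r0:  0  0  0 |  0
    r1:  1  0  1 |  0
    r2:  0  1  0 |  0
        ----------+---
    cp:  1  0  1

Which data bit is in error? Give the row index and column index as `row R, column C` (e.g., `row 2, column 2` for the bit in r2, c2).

Recompute each row's even parity and compare to rp:
  r0: data parity 0, sent rp 0 → ok
  r1: data parity 0, sent rp 0 → ok
  r2: data parity 1, sent rp 0 → mismatch
Recompute each column's even parity and compare to cp:
  c0: data parity 1, sent cp 1 → ok
  c1: data parity 1, sent cp 0 → mismatch
  c2: data parity 1, sent cp 1 → ok
Exactly one row (r2) and one column (c1) fail → the flipped bit is at their intersection.

row 2, column 1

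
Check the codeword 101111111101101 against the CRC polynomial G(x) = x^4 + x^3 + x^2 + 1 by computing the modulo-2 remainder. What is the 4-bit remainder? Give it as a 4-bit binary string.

Modulo-2 division of 101111111101101 by 11101:
  pos 0: 10111 XOR 11101 = 01010
  pos 1: 10101 XOR 11101 = 01000
  pos 2: 10001 XOR 11101 = 01100
  pos 3: 11001 XOR 11101 = 00100
  pos 5: 10011 XOR 11101 = 01110
  pos 6: 11100 XOR 11101 = 00001
  pos 10: 11101 XOR 11101 = 00000
Remainder = 0000 (zero — the frame passes the CRC check).

0000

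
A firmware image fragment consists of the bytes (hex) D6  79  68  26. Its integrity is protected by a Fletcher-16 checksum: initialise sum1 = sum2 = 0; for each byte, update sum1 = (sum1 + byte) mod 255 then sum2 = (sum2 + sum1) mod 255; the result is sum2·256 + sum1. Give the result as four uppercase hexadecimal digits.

Running sums (mod 255):
  after byte 0 (D6): sum1=214, sum2=214
  after byte 1 (79): sum1=80, sum2=39
  after byte 2 (68): sum1=184, sum2=223
  after byte 3 (26): sum1=222, sum2=190
Checksum = sum2·256 + sum1 = 190·256 + 222 = 48862 = 0xBEDE.

BEDE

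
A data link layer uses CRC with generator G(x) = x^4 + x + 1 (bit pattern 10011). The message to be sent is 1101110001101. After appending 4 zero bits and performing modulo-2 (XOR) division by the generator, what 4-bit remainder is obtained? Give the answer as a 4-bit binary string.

1011

Append 4 zeros: 11011100011010000. Divide by 10011 (XOR where the leading bit is 1):
  pos 0: 11011 XOR 10011 = 01000
  pos 1: 10001 XOR 10011 = 00010
  pos 4: 10000 XOR 10011 = 00011
  pos 7: 11110 XOR 10011 = 01101
  pos 8: 11011 XOR 10011 = 01000
  pos 9: 10000 XOR 10011 = 00011
  pos 12: 11000 XOR 10011 = 01011
Remainder (last 4 bits) = 1011. This is the CRC / FCS.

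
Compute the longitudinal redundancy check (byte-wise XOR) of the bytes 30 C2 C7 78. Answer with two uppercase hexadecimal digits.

XOR the bytes together:
  start with 0x30
  0x30 ⊕ 0xC2 = 0xF2
  0xF2 ⊕ 0xC7 = 0x35
  0x35 ⊕ 0x78 = 0x4D

4D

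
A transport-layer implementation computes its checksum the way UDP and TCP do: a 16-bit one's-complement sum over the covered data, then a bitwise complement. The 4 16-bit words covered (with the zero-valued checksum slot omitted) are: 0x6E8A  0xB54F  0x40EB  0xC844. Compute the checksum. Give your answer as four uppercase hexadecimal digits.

One's-complement addition (fold any carry out of bit 15 back into bit 0):
  0x6E8A + 0xB54F = 0x123D9 → wrap carry → 0x23DA
  0x23DA + 0x40EB = 0x064C5
  0x64C5 + 0xC844 = 0x12D09 → wrap carry → 0x2D0A
One's-complement sum = 0x2D0A.
Checksum = ~0x2D0A & 0xFFFF = 0xD2F5.

D2F5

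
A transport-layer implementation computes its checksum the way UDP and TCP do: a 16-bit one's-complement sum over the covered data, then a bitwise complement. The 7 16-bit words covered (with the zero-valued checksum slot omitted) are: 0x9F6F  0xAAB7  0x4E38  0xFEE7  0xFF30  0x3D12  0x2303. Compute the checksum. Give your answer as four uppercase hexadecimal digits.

One's-complement addition (fold any carry out of bit 15 back into bit 0):
  0x9F6F + 0xAAB7 = 0x14A26 → wrap carry → 0x4A27
  0x4A27 + 0x4E38 = 0x0985F
  0x985F + 0xFEE7 = 0x19746 → wrap carry → 0x9747
  0x9747 + 0xFF30 = 0x19677 → wrap carry → 0x9678
  0x9678 + 0x3D12 = 0x0D38A
  0xD38A + 0x2303 = 0x0F68D
One's-complement sum = 0xF68D.
Checksum = ~0xF68D & 0xFFFF = 0x0972.

0972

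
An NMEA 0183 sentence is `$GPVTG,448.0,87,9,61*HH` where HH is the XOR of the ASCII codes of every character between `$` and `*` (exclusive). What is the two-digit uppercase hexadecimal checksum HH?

XOR the ASCII codes of the payload characters:
  'G' = 0x47 → acc = 0x47
  'P' = 0x50 → acc = 0x17
  'V' = 0x56 → acc = 0x41
  'T' = 0x54 → acc = 0x15
  'G' = 0x47 → acc = 0x52
  ',' = 0x2C → acc = 0x7E
  '4' = 0x34 → acc = 0x4A
  '4' = 0x34 → acc = 0x7E
  '8' = 0x38 → acc = 0x46
  '.' = 0x2E → acc = 0x68
  '0' = 0x30 → acc = 0x58
  ',' = 0x2C → acc = 0x74
  '8' = 0x38 → acc = 0x4C
  '7' = 0x37 → acc = 0x7B
  ',' = 0x2C → acc = 0x57
  '9' = 0x39 → acc = 0x6E
  ',' = 0x2C → acc = 0x42
  '6' = 0x36 → acc = 0x74
  '1' = 0x31 → acc = 0x45
Checksum = 0x45.

45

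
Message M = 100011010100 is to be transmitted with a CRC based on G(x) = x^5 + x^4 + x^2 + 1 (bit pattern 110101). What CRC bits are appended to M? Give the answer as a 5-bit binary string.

Append 5 zeros: 10001101010000000. Divide by 110101 (XOR where the leading bit is 1):
  pos 0: 100011 XOR 110101 = 010110
  pos 1: 101100 XOR 110101 = 011001
  pos 2: 110011 XOR 110101 = 000110
  pos 5: 110010 XOR 110101 = 000111
  pos 8: 111000 XOR 110101 = 001101
  pos 10: 110100 XOR 110101 = 000001
Remainder (last 5 bits) = 00010. This is the CRC / FCS.

00010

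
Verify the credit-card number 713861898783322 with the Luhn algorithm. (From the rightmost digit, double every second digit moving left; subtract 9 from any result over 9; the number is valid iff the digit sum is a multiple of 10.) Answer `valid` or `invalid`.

valid

From the right, keep odd positions and double even positions (subtract 9 from any doubled value over 9):
  doubled (positions 2,4,...): 4 6 5 9 2 7 2 → sum 35
  kept (positions 1,3,...): 2 3 8 8 8 6 3 7 → sum 45
Total = 80.
80 mod 10 = 0, so the number is valid.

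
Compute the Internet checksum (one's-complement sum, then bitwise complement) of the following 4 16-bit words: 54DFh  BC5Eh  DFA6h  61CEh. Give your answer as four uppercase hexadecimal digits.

AD4C

One's-complement addition (fold any carry out of bit 15 back into bit 0):
  0x54DF + 0xBC5E = 0x1113D → wrap carry → 0x113E
  0x113E + 0xDFA6 = 0x0F0E4
  0xF0E4 + 0x61CE = 0x152B2 → wrap carry → 0x52B3
One's-complement sum = 0x52B3.
Checksum = ~0x52B3 & 0xFFFF = 0xAD4C.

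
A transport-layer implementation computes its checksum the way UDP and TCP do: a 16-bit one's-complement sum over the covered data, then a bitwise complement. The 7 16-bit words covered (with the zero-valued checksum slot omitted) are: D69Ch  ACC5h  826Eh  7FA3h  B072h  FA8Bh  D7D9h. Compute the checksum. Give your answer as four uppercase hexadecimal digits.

F7B2

One's-complement addition (fold any carry out of bit 15 back into bit 0):
  0xD69C + 0xACC5 = 0x18361 → wrap carry → 0x8362
  0x8362 + 0x826E = 0x105D0 → wrap carry → 0x05D1
  0x05D1 + 0x7FA3 = 0x08574
  0x8574 + 0xB072 = 0x135E6 → wrap carry → 0x35E7
  0x35E7 + 0xFA8B = 0x13072 → wrap carry → 0x3073
  0x3073 + 0xD7D9 = 0x1084C → wrap carry → 0x084D
One's-complement sum = 0x084D.
Checksum = ~0x084D & 0xFFFF = 0xF7B2.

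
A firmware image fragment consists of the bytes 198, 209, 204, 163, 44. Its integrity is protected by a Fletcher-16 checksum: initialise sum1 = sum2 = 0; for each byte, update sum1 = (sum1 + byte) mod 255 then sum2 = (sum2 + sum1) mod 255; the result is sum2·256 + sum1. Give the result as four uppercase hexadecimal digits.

0335

Running sums (mod 255):
  after byte 0 (198): sum1=198, sum2=198
  after byte 1 (209): sum1=152, sum2=95
  after byte 2 (204): sum1=101, sum2=196
  after byte 3 (163): sum1=9, sum2=205
  after byte 4 (44): sum1=53, sum2=3
Checksum = sum2·256 + sum1 = 3·256 + 53 = 821 = 0x0335.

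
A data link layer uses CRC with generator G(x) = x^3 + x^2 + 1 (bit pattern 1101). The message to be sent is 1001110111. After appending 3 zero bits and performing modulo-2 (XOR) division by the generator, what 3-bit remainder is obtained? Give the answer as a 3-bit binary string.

101

Append 3 zeros: 1001110111000. Divide by 1101 (XOR where the leading bit is 1):
  pos 0: 1001 XOR 1101 = 0100
  pos 1: 1001 XOR 1101 = 0100
  pos 2: 1001 XOR 1101 = 0100
  pos 3: 1000 XOR 1101 = 0101
  pos 4: 1011 XOR 1101 = 0110
  pos 5: 1101 XOR 1101 = 0000
  pos 9: 1000 XOR 1101 = 0101
Remainder (last 3 bits) = 101. This is the CRC / FCS.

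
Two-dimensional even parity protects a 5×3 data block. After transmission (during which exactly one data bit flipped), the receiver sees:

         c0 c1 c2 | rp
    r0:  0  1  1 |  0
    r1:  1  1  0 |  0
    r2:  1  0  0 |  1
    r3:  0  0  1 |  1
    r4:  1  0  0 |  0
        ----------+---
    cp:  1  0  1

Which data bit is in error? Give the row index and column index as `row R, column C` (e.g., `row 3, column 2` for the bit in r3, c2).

Recompute each row's even parity and compare to rp:
  r0: data parity 0, sent rp 0 → ok
  r1: data parity 0, sent rp 0 → ok
  r2: data parity 1, sent rp 1 → ok
  r3: data parity 1, sent rp 1 → ok
  r4: data parity 1, sent rp 0 → mismatch
Recompute each column's even parity and compare to cp:
  c0: data parity 1, sent cp 1 → ok
  c1: data parity 0, sent cp 0 → ok
  c2: data parity 0, sent cp 1 → mismatch
Exactly one row (r4) and one column (c2) fail → the flipped bit is at their intersection.

row 4, column 2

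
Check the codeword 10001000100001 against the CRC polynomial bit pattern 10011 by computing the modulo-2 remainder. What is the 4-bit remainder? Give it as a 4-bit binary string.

Modulo-2 division of 10001000100001 by 10011:
  pos 0: 10001 XOR 10011 = 00010
  pos 3: 10000 XOR 10011 = 00011
  pos 6: 11100 XOR 10011 = 01111
  pos 7: 11110 XOR 10011 = 01101
  pos 8: 11010 XOR 10011 = 01001
  pos 9: 10011 XOR 10011 = 00000
Remainder = 0000 (zero — the frame passes the CRC check).

0000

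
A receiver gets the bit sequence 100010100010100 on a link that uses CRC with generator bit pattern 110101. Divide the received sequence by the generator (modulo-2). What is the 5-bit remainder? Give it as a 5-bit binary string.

11111

Modulo-2 division of 100010100010100 by 110101:
  pos 0: 100010 XOR 110101 = 010111
  pos 1: 101111 XOR 110101 = 011010
  pos 2: 110100 XOR 110101 = 000001
  pos 7: 100101 XOR 110101 = 010000
  pos 8: 100000 XOR 110101 = 010101
  pos 9: 101010 XOR 110101 = 011111
Remainder = 11111 (nonzero — an error is detected).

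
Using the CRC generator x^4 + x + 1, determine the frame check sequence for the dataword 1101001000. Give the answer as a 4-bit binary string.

1110

Append 4 zeros: 11010010000000. Divide by 10011 (XOR where the leading bit is 1):
  pos 0: 11010 XOR 10011 = 01001
  pos 1: 10010 XOR 10011 = 00001
  pos 5: 11000 XOR 10011 = 01011
  pos 6: 10110 XOR 10011 = 00101
  pos 8: 10100 XOR 10011 = 00111
Remainder (last 4 bits) = 1110. This is the CRC / FCS.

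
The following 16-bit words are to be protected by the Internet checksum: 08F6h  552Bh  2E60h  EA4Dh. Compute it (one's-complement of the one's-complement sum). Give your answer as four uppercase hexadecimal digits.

One's-complement addition (fold any carry out of bit 15 back into bit 0):
  0x08F6 + 0x552B = 0x05E21
  0x5E21 + 0x2E60 = 0x08C81
  0x8C81 + 0xEA4D = 0x176CE → wrap carry → 0x76CF
One's-complement sum = 0x76CF.
Checksum = ~0x76CF & 0xFFFF = 0x8930.

8930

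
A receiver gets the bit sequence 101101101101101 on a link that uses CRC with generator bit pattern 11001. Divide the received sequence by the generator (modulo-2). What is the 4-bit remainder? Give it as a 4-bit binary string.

0000

Modulo-2 division of 101101101101101 by 11001:
  pos 0: 10110 XOR 11001 = 01111
  pos 1: 11111 XOR 11001 = 00110
  pos 3: 11010 XOR 11001 = 00011
  pos 6: 11110 XOR 11001 = 00111
  pos 8: 11111 XOR 11001 = 00110
  pos 10: 11001 XOR 11001 = 00000
Remainder = 0000 (zero — the frame passes the CRC check).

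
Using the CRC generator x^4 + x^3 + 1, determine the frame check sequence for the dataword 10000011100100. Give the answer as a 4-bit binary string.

1001

Append 4 zeros: 100000111001000000. Divide by 11001 (XOR where the leading bit is 1):
  pos 0: 10000 XOR 11001 = 01001
  pos 1: 10010 XOR 11001 = 01011
  pos 2: 10111 XOR 11001 = 01110
  pos 3: 11101 XOR 11001 = 00100
  pos 5: 10010 XOR 11001 = 01011
  pos 6: 10110 XOR 11001 = 01111
  pos 7: 11111 XOR 11001 = 00110
  pos 9: 11000 XOR 11001 = 00001
  pos 13: 10000 XOR 11001 = 01001
Remainder (last 4 bits) = 1001. This is the CRC / FCS.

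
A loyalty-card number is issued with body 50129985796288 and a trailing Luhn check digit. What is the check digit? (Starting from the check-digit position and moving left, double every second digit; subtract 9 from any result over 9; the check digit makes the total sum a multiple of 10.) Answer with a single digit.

Partial digits right→left: 8 8 2 6 9 7 5 8 9 9 2 1 0 5
Double every second digit counting from the check-digit position (so the 1st, 3rd, 5th, ... of the partial from the right).
  doubled (with −9 where >9): 7 4 9 1 9 4 0 → sum 34
  kept as-is: 8 6 7 8 9 1 5 → sum 44
Total = 34 + 44 = 78.
Check digit = (10 − (78 mod 10)) mod 10 = 2.

2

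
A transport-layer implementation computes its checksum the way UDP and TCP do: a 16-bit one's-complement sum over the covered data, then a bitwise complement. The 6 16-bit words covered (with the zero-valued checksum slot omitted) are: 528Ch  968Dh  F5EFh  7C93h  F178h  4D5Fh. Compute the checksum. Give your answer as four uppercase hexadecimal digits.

658A

One's-complement addition (fold any carry out of bit 15 back into bit 0):
  0x528C + 0x968D = 0x0E919
  0xE919 + 0xF5EF = 0x1DF08 → wrap carry → 0xDF09
  0xDF09 + 0x7C93 = 0x15B9C → wrap carry → 0x5B9D
  0x5B9D + 0xF178 = 0x14D15 → wrap carry → 0x4D16
  0x4D16 + 0x4D5F = 0x09A75
One's-complement sum = 0x9A75.
Checksum = ~0x9A75 & 0xFFFF = 0x658A.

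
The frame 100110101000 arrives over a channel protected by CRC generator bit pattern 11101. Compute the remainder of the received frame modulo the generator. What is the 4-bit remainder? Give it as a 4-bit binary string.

Modulo-2 division of 100110101000 by 11101:
  pos 0: 10011 XOR 11101 = 01110
  pos 1: 11100 XOR 11101 = 00001
  pos 5: 11010 XOR 11101 = 00111
  pos 7: 11100 XOR 11101 = 00001
Remainder = 0001 (nonzero — an error is detected).

0001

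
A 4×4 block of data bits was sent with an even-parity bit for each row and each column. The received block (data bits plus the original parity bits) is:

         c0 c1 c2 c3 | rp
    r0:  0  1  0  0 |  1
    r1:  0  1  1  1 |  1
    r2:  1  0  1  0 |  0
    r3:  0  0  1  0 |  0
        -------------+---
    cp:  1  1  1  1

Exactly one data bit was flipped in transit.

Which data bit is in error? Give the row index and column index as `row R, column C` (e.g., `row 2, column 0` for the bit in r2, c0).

Recompute each row's even parity and compare to rp:
  r0: data parity 1, sent rp 1 → ok
  r1: data parity 1, sent rp 1 → ok
  r2: data parity 0, sent rp 0 → ok
  r3: data parity 1, sent rp 0 → mismatch
Recompute each column's even parity and compare to cp:
  c0: data parity 1, sent cp 1 → ok
  c1: data parity 0, sent cp 1 → mismatch
  c2: data parity 1, sent cp 1 → ok
  c3: data parity 1, sent cp 1 → ok
Exactly one row (r3) and one column (c1) fail → the flipped bit is at their intersection.

row 3, column 1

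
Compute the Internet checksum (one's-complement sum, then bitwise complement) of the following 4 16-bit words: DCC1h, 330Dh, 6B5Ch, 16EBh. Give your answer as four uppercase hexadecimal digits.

6DE9

One's-complement addition (fold any carry out of bit 15 back into bit 0):
  0xDCC1 + 0x330D = 0x10FCE → wrap carry → 0x0FCF
  0x0FCF + 0x6B5C = 0x07B2B
  0x7B2B + 0x16EB = 0x09216
One's-complement sum = 0x9216.
Checksum = ~0x9216 & 0xFFFF = 0x6DE9.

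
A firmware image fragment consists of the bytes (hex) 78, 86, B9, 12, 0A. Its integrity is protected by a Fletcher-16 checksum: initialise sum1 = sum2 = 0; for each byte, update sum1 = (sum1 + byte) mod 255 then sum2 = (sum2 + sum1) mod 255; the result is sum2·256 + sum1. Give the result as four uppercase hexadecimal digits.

CFD4

Running sums (mod 255):
  after byte 0 (78): sum1=120, sum2=120
  after byte 1 (86): sum1=254, sum2=119
  after byte 2 (B9): sum1=184, sum2=48
  after byte 3 (12): sum1=202, sum2=250
  after byte 4 (0A): sum1=212, sum2=207
Checksum = sum2·256 + sum1 = 207·256 + 212 = 53204 = 0xCFD4.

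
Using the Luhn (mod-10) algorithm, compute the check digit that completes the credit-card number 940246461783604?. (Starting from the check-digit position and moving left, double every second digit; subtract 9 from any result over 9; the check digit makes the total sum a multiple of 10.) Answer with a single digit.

7

Partial digits right→left: 4 0 6 3 8 7 1 6 4 6 4 2 0 4 9
Double every second digit counting from the check-digit position (so the 1st, 3rd, 5th, ... of the partial from the right).
  doubled (with −9 where >9): 8 3 7 2 8 8 0 9 → sum 45
  kept as-is: 0 3 7 6 6 2 4 → sum 28
Total = 45 + 28 = 73.
Check digit = (10 − (73 mod 10)) mod 10 = 7.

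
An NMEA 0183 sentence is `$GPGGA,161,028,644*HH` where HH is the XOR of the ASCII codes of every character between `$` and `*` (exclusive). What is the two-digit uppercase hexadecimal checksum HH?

XOR the ASCII codes of the payload characters:
  'G' = 0x47 → acc = 0x47
  'P' = 0x50 → acc = 0x17
  'G' = 0x47 → acc = 0x50
  'G' = 0x47 → acc = 0x17
  'A' = 0x41 → acc = 0x56
  ',' = 0x2C → acc = 0x7A
  '1' = 0x31 → acc = 0x4B
  '6' = 0x36 → acc = 0x7D
  '1' = 0x31 → acc = 0x4C
  ',' = 0x2C → acc = 0x60
  '0' = 0x30 → acc = 0x50
  '2' = 0x32 → acc = 0x62
  '8' = 0x38 → acc = 0x5A
  ',' = 0x2C → acc = 0x76
  '6' = 0x36 → acc = 0x40
  '4' = 0x34 → acc = 0x74
  '4' = 0x34 → acc = 0x40
Checksum = 0x40.

40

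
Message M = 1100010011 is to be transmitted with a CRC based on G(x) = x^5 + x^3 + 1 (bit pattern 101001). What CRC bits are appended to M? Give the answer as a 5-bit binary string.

Append 5 zeros: 110001001100000. Divide by 101001 (XOR where the leading bit is 1):
  pos 0: 110001 XOR 101001 = 011000
  pos 1: 110000 XOR 101001 = 011001
  pos 2: 110010 XOR 101001 = 011011
  pos 3: 110111 XOR 101001 = 011110
  pos 4: 111101 XOR 101001 = 010100
  pos 5: 101000 XOR 101001 = 000001
Remainder (last 5 bits) = 10000. This is the CRC / FCS.

10000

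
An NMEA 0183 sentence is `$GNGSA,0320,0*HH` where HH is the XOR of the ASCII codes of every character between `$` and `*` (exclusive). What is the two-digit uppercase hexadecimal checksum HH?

XOR the ASCII codes of the payload characters:
  'G' = 0x47 → acc = 0x47
  'N' = 0x4E → acc = 0x09
  'G' = 0x47 → acc = 0x4E
  'S' = 0x53 → acc = 0x1D
  'A' = 0x41 → acc = 0x5C
  ',' = 0x2C → acc = 0x70
  '0' = 0x30 → acc = 0x40
  '3' = 0x33 → acc = 0x73
  '2' = 0x32 → acc = 0x41
  '0' = 0x30 → acc = 0x71
  ',' = 0x2C → acc = 0x5D
  '0' = 0x30 → acc = 0x6D
Checksum = 0x6D.

6D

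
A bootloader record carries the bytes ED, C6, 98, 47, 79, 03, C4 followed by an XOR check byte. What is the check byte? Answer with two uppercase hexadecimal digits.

XOR the bytes together:
  start with 0xED
  0xED ⊕ 0xC6 = 0x2B
  0x2B ⊕ 0x98 = 0xB3
  0xB3 ⊕ 0x47 = 0xF4
  0xF4 ⊕ 0x79 = 0x8D
  0x8D ⊕ 0x03 = 0x8E
  0x8E ⊕ 0xC4 = 0x4A

4A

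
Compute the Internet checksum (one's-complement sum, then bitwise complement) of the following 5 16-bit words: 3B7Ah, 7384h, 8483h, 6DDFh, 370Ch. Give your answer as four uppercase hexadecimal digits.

One's-complement addition (fold any carry out of bit 15 back into bit 0):
  0x3B7A + 0x7384 = 0x0AEFE
  0xAEFE + 0x8483 = 0x13381 → wrap carry → 0x3382
  0x3382 + 0x6DDF = 0x0A161
  0xA161 + 0x370C = 0x0D86D
One's-complement sum = 0xD86D.
Checksum = ~0xD86D & 0xFFFF = 0x2792.

2792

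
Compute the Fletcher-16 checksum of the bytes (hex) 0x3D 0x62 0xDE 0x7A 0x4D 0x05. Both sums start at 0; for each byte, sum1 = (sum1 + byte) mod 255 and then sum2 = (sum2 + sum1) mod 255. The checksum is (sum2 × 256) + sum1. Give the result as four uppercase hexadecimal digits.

Running sums (mod 255):
  after byte 0 (0x3D): sum1=61, sum2=61
  after byte 1 (0x62): sum1=159, sum2=220
  after byte 2 (0xDE): sum1=126, sum2=91
  after byte 3 (0x7A): sum1=248, sum2=84
  after byte 4 (0x4D): sum1=70, sum2=154
  after byte 5 (0x05): sum1=75, sum2=229
Checksum = sum2·256 + sum1 = 229·256 + 75 = 58699 = 0xE54B.

E54B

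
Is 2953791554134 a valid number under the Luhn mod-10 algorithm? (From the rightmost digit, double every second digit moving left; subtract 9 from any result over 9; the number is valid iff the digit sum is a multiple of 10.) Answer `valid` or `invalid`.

From the right, keep odd positions and double even positions (subtract 9 from any doubled value over 9):
  doubled (positions 2,4,...): 6 8 1 9 6 9 → sum 39
  kept (positions 1,3,...): 4 1 5 1 7 5 2 → sum 25
Total = 64.
64 mod 10 = 4, so the number is invalid.

invalid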